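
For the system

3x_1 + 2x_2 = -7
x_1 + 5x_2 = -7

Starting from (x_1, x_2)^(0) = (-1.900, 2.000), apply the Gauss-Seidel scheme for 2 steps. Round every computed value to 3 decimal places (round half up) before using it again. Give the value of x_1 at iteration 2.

-1.889

Iteration 1:
  x_1 = (-7 - (2)·2.000) / (3) = -3.667
  x_2 = (-7 - (1)·-3.667) / (5) = -0.667
Iteration 2:
  x_1 = (-7 - (2)·-0.667) / (3) = -1.889
  x_2 = (-7 - (1)·-1.889) / (5) = -1.022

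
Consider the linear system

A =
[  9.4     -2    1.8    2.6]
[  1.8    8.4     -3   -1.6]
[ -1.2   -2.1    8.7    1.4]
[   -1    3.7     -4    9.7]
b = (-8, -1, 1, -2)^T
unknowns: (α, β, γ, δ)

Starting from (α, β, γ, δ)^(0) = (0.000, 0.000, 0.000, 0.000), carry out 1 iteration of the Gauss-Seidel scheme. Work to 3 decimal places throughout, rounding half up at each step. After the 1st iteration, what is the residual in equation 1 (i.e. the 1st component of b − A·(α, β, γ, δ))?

Iteration 1:
  α = (-8 - (-2)·0.000 - (1.8)·0.000 - (2.6)·0.000) / (9.4) = -0.851
  β = (-1 - (1.8)·-0.851 - (-3)·0.000 - (-1.6)·0.000) / (8.4) = 0.063
  γ = (1 - (-1.2)·-0.851 - (-2.1)·0.063 - (1.4)·0.000) / (8.7) = 0.013
  δ = (-2 - (-1)·-0.851 - (3.7)·0.063 - (-4)·0.013) / (9.7) = -0.313
Residual b − A·x = (0.916, -0.459, 0.436, 0.004)

0.916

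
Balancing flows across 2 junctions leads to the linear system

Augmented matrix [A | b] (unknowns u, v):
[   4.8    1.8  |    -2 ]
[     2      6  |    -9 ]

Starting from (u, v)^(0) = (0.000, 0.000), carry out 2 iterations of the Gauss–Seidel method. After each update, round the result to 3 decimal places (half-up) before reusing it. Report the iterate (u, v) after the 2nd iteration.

Iteration 1:
  u = (-2 - (1.8)·0.000) / (4.8) = -0.417
  v = (-9 - (2)·-0.417) / (6) = -1.361
Iteration 2:
  u = (-2 - (1.8)·-1.361) / (4.8) = 0.094
  v = (-9 - (2)·0.094) / (6) = -1.531

(0.094, -1.531)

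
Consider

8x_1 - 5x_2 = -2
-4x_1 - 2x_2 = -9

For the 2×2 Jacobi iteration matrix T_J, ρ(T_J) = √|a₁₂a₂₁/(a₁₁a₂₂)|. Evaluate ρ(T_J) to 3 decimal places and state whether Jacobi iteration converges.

1.118

a₁₂a₂₁/(a₁₁a₂₂) = (-5)·(-4) / ((8)·(-2)) = -1.250000
ρ = √|-1.250000| = √1.250000 = 1.118
ρ > 1, so Jacobi diverges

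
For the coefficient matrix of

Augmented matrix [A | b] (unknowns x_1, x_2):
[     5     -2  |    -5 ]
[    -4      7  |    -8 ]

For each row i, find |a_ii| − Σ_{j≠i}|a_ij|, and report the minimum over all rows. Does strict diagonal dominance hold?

3

row 1: |5| − (2) = 3
row 2: |7| − (4) = 3
minimum over rows = 3 → strictly diagonally dominant (convergence guaranteed)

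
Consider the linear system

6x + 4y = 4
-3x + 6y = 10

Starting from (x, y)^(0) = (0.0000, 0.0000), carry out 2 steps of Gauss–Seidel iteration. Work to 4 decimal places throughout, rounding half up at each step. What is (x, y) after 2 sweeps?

(-0.6667, 1.3333)

Iteration 1:
  x = (4 - (4)·0.0000) / (6) = 0.6667
  y = (10 - (-3)·0.6667) / (6) = 2.0000
Iteration 2:
  x = (4 - (4)·2.0000) / (6) = -0.6667
  y = (10 - (-3)·-0.6667) / (6) = 1.3333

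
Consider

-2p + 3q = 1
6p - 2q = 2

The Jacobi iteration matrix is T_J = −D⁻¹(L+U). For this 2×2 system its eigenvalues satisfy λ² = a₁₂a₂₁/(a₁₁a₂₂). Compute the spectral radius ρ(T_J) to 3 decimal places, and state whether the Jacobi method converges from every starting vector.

a₁₂a₂₁/(a₁₁a₂₂) = (3)·(6) / ((-2)·(-2)) = 4.500000
ρ = √|4.500000| = √4.500000 = 2.121
ρ > 1, so Jacobi diverges

2.121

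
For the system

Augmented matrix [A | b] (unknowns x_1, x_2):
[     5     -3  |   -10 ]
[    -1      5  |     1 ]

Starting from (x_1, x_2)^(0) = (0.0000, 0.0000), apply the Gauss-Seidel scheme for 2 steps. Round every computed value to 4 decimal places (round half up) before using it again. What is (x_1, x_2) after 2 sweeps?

(-2.1200, -0.2240)

Iteration 1:
  x_1 = (-10 - (-3)·0.0000) / (5) = -2.0000
  x_2 = (1 - (-1)·-2.0000) / (5) = -0.2000
Iteration 2:
  x_1 = (-10 - (-3)·-0.2000) / (5) = -2.1200
  x_2 = (1 - (-1)·-2.1200) / (5) = -0.2240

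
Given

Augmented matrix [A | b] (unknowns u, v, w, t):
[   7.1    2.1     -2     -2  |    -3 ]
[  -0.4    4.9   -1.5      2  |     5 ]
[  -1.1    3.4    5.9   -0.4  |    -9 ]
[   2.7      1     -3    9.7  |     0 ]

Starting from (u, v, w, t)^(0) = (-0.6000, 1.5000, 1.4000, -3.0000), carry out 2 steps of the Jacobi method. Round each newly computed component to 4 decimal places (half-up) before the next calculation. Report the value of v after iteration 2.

Iteration 1:
  u = (-3 - (2.1)·1.5000 - (-2)·1.4000 - (-2)·-3.0000) / (7.1) = -1.3169
  v = (5 - (-0.4)·-0.6000 - (-1.5)·1.4000 - (2)·-3.0000) / (4.9) = 2.6245
  w = (-9 - (-1.1)·-0.6000 - (3.4)·1.5000 - (-0.4)·-3.0000) / (5.9) = -2.7051
  t = (0 - (2.7)·-0.6000 - (1)·1.5000 - (-3)·1.4000) / (9.7) = 0.4454
Iteration 2:
  u = (-3 - (2.1)·2.6245 - (-2)·-2.7051 - (-2)·0.4454) / (7.1) = -1.8353
  v = (5 - (-0.4)·-1.3169 - (-1.5)·-2.7051 - (2)·0.4454) / (4.9) = -0.0970
  w = (-9 - (-1.1)·-1.3169 - (3.4)·2.6245 - (-0.4)·0.4454) / (5.9) = -3.2532
  t = (0 - (2.7)·-1.3169 - (1)·2.6245 - (-3)·-2.7051) / (9.7) = -0.7406

-0.0970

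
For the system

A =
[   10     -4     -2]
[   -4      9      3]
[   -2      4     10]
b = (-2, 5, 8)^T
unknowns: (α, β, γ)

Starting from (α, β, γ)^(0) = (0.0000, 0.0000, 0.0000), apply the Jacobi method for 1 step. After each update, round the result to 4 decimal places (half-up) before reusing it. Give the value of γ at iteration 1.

0.8000

Iteration 1:
  α = (-2 - (-4)·0.0000 - (-2)·0.0000) / (10) = -0.2000
  β = (5 - (-4)·0.0000 - (3)·0.0000) / (9) = 0.5556
  γ = (8 - (-2)·0.0000 - (4)·0.0000) / (10) = 0.8000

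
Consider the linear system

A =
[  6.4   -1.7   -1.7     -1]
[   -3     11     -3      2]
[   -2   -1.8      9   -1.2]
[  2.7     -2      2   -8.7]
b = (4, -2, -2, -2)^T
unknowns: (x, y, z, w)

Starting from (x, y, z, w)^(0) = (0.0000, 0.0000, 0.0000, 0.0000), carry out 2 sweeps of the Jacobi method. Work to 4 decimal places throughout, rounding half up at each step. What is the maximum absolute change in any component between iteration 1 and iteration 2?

Iteration 1:
  x = (4 - (-1.7)·0.0000 - (-1.7)·0.0000 - (-1)·0.0000) / (6.4) = 0.6250
  y = (-2 - (-3)·0.0000 - (-3)·0.0000 - (2)·0.0000) / (11) = -0.1818
  z = (-2 - (-2)·0.0000 - (-1.8)·0.0000 - (-1.2)·0.0000) / (9) = -0.2222
  w = (-2 - (2.7)·0.0000 - (-2)·0.0000 - (2)·0.0000) / (-8.7) = 0.2299
Iteration 2:
  x = (4 - (-1.7)·-0.1818 - (-1.7)·-0.2222 - (-1)·0.2299) / (6.4) = 0.5536
  y = (-2 - (-3)·0.6250 - (-3)·-0.2222 - (2)·0.2299) / (11) = -0.1138
  z = (-2 - (-2)·0.6250 - (-1.8)·-0.1818 - (-1.2)·0.2299) / (9) = -0.0890
  w = (-2 - (2.7)·0.6250 - (-2)·-0.1818 - (2)·-0.2222) / (-8.7) = 0.4146
Change: (-0.0714, 0.0680, 0.1332, 0.1847) → max |·| = 0.1847

0.1847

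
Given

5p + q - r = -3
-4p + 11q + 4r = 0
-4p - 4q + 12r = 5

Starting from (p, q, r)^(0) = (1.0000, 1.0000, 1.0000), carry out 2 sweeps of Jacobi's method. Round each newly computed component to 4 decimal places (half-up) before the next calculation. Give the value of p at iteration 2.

-0.3833

Iteration 1:
  p = (-3 - (1)·1.0000 - (-1)·1.0000) / (5) = -0.6000
  q = (0 - (-4)·1.0000 - (4)·1.0000) / (11) = 0.0000
  r = (5 - (-4)·1.0000 - (-4)·1.0000) / (12) = 1.0833
Iteration 2:
  p = (-3 - (1)·0.0000 - (-1)·1.0833) / (5) = -0.3833
  q = (0 - (-4)·-0.6000 - (4)·1.0833) / (11) = -0.6121
  r = (5 - (-4)·-0.6000 - (-4)·0.0000) / (12) = 0.2167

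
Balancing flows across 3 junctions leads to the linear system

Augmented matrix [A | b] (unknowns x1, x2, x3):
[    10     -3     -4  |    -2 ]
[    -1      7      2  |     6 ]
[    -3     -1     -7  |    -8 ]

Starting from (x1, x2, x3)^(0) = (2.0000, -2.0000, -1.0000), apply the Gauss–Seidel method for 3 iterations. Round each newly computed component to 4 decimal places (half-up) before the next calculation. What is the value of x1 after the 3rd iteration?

Iteration 1:
  x1 = (-2 - (-3)·-2.0000 - (-4)·-1.0000) / (10) = -1.2000
  x2 = (6 - (-1)·-1.2000 - (2)·-1.0000) / (7) = 0.9714
  x3 = (-8 - (-3)·-1.2000 - (-1)·0.9714) / (-7) = 1.5184
Iteration 2:
  x1 = (-2 - (-3)·0.9714 - (-4)·1.5184) / (10) = 0.6988
  x2 = (6 - (-1)·0.6988 - (2)·1.5184) / (7) = 0.5231
  x3 = (-8 - (-3)·0.6988 - (-1)·0.5231) / (-7) = 0.7686
Iteration 3:
  x1 = (-2 - (-3)·0.5231 - (-4)·0.7686) / (10) = 0.2644
  x2 = (6 - (-1)·0.2644 - (2)·0.7686) / (7) = 0.6753
  x3 = (-8 - (-3)·0.2644 - (-1)·0.6753) / (-7) = 0.9331

0.2644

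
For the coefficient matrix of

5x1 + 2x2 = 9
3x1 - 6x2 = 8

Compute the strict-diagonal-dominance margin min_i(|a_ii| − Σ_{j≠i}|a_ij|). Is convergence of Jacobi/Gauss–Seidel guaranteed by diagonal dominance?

row 1: |5| − (2) = 3
row 2: |-6| − (3) = 3
minimum over rows = 3 → strictly diagonally dominant (convergence guaranteed)

3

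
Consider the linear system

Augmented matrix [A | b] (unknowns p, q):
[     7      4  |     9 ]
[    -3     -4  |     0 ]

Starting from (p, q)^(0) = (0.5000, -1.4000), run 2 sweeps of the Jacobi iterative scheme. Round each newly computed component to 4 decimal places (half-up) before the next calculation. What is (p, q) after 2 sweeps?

(1.5000, -1.5643)

Iteration 1:
  p = (9 - (4)·-1.4000) / (7) = 2.0857
  q = (0 - (-3)·0.5000) / (-4) = -0.3750
Iteration 2:
  p = (9 - (4)·-0.3750) / (7) = 1.5000
  q = (0 - (-3)·2.0857) / (-4) = -1.5643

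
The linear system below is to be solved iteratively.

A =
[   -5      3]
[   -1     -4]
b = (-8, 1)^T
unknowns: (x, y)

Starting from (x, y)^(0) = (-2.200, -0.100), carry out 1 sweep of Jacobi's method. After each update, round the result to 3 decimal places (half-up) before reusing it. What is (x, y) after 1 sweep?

(1.540, 0.300)

Iteration 1:
  x = (-8 - (3)·-0.100) / (-5) = 1.540
  y = (1 - (-1)·-2.200) / (-4) = 0.300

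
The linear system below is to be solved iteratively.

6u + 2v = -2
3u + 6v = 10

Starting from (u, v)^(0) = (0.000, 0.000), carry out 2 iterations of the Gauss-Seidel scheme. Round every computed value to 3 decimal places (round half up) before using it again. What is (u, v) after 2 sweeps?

(-0.944, 2.139)

Iteration 1:
  u = (-2 - (2)·0.000) / (6) = -0.333
  v = (10 - (3)·-0.333) / (6) = 1.833
Iteration 2:
  u = (-2 - (2)·1.833) / (6) = -0.944
  v = (10 - (3)·-0.944) / (6) = 2.139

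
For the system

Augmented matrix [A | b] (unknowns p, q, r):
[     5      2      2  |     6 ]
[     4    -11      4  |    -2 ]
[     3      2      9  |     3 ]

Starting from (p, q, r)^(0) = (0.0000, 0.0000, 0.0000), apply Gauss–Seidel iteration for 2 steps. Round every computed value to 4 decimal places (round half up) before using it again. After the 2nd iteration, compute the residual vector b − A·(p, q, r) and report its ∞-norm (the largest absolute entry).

Iteration 1:
  p = (6 - (2)·0.0000 - (2)·0.0000) / (5) = 1.2000
  q = (-2 - (4)·1.2000 - (4)·0.0000) / (-11) = 0.6182
  r = (3 - (3)·1.2000 - (2)·0.6182) / (9) = -0.2040
Iteration 2:
  p = (6 - (2)·0.6182 - (2)·-0.2040) / (5) = 1.0343
  q = (-2 - (4)·1.0343 - (4)·-0.2040) / (-11) = 0.4837
  r = (3 - (3)·1.0343 - (2)·0.4837) / (9) = -0.1189
Residual b − A·x = (0.0989, -0.3409, -0.0002); ∞-norm = 0.3409

0.3409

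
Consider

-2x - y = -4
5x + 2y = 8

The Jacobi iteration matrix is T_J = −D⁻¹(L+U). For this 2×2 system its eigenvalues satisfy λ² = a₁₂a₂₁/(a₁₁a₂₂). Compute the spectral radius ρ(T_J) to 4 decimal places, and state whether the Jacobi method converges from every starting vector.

1.1180

a₁₂a₂₁/(a₁₁a₂₂) = (-1)·(5) / ((-2)·(2)) = 1.250000
ρ = √|1.250000| = √1.250000 = 1.1180
ρ > 1, so Jacobi diverges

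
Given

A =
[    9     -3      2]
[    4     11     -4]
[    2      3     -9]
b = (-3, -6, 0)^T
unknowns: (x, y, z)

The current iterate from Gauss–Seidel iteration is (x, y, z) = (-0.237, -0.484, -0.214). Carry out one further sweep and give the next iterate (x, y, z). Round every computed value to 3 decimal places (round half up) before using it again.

One sweep:
  x = (-3 - (-3)·-0.484 - (2)·-0.214) / (9) = -0.447
  y = (-6 - (4)·-0.447 - (-4)·-0.214) / (11) = -0.461
  z = (0 - (2)·-0.447 - (3)·-0.461) / (-9) = -0.253

(-0.447, -0.461, -0.253)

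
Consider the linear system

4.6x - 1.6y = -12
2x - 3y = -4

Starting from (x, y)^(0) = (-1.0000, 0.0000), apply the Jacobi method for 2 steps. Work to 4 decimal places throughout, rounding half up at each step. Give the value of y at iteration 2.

Iteration 1:
  x = (-12 - (-1.6)·0.0000) / (4.6) = -2.6087
  y = (-4 - (2)·-1.0000) / (-3) = 0.6667
Iteration 2:
  x = (-12 - (-1.6)·0.6667) / (4.6) = -2.3768
  y = (-4 - (2)·-2.6087) / (-3) = -0.4058

-0.4058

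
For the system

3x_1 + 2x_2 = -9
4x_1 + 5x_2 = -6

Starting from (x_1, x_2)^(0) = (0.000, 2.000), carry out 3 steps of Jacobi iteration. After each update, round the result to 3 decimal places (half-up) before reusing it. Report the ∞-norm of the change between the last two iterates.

2.311

Iteration 1:
  x_1 = (-9 - (2)·2.000) / (3) = -4.333
  x_2 = (-6 - (4)·0.000) / (5) = -1.200
Iteration 2:
  x_1 = (-9 - (2)·-1.200) / (3) = -2.200
  x_2 = (-6 - (4)·-4.333) / (5) = 2.266
Iteration 3:
  x_1 = (-9 - (2)·2.266) / (3) = -4.511
  x_2 = (-6 - (4)·-2.200) / (5) = 0.560
Change: (-2.311, -1.706) → max |·| = 2.311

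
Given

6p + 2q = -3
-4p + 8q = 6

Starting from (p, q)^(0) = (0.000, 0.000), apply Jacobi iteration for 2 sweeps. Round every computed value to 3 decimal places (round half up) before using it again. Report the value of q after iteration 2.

Iteration 1:
  p = (-3 - (2)·0.000) / (6) = -0.500
  q = (6 - (-4)·0.000) / (8) = 0.750
Iteration 2:
  p = (-3 - (2)·0.750) / (6) = -0.750
  q = (6 - (-4)·-0.500) / (8) = 0.500

0.500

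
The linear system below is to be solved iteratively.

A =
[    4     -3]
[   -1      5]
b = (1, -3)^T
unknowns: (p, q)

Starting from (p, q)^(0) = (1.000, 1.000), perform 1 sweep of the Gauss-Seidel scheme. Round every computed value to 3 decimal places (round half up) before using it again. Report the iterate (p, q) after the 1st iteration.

(1.000, -0.400)

Iteration 1:
  p = (1 - (-3)·1.000) / (4) = 1.000
  q = (-3 - (-1)·1.000) / (5) = -0.400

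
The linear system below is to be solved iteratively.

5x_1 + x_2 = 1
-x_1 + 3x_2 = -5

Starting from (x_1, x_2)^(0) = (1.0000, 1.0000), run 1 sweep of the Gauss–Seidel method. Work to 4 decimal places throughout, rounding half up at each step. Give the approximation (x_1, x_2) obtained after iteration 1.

Iteration 1:
  x_1 = (1 - (1)·1.0000) / (5) = 0.0000
  x_2 = (-5 - (-1)·0.0000) / (3) = -1.6667

(0.0000, -1.6667)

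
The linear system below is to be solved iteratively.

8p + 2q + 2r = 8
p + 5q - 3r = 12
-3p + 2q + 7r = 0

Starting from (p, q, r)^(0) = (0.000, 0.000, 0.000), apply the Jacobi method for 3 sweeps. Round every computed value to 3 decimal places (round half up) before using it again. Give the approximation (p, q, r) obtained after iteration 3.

Iteration 1:
  p = (8 - (2)·0.000 - (2)·0.000) / (8) = 1.000
  q = (12 - (1)·0.000 - (-3)·0.000) / (5) = 2.400
  r = (0 - (-3)·0.000 - (2)·0.000) / (7) = 0.000
Iteration 2:
  p = (8 - (2)·2.400 - (2)·0.000) / (8) = 0.400
  q = (12 - (1)·1.000 - (-3)·0.000) / (5) = 2.200
  r = (0 - (-3)·1.000 - (2)·2.400) / (7) = -0.257
Iteration 3:
  p = (8 - (2)·2.200 - (2)·-0.257) / (8) = 0.514
  q = (12 - (1)·0.400 - (-3)·-0.257) / (5) = 2.166
  r = (0 - (-3)·0.400 - (2)·2.200) / (7) = -0.457

(0.514, 2.166, -0.457)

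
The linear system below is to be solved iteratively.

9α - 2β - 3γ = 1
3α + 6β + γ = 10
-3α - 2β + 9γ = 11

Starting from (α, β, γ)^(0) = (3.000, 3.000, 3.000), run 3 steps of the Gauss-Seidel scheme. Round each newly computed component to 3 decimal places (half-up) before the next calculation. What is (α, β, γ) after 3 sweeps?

(0.890, 0.938, 1.727)

Iteration 1:
  α = (1 - (-2)·3.000 - (-3)·3.000) / (9) = 1.778
  β = (10 - (3)·1.778 - (1)·3.000) / (6) = 0.278
  γ = (11 - (-3)·1.778 - (-2)·0.278) / (9) = 1.877
Iteration 2:
  α = (1 - (-2)·0.278 - (-3)·1.877) / (9) = 0.799
  β = (10 - (3)·0.799 - (1)·1.877) / (6) = 0.954
  γ = (11 - (-3)·0.799 - (-2)·0.954) / (9) = 1.701
Iteration 3:
  α = (1 - (-2)·0.954 - (-3)·1.701) / (9) = 0.890
  β = (10 - (3)·0.890 - (1)·1.701) / (6) = 0.938
  γ = (11 - (-3)·0.890 - (-2)·0.938) / (9) = 1.727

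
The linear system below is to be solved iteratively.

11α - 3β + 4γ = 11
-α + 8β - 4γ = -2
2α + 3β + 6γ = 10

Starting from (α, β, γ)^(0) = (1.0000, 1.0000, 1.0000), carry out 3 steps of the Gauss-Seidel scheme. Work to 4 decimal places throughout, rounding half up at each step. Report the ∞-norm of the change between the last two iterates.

Iteration 1:
  α = (11 - (-3)·1.0000 - (4)·1.0000) / (11) = 0.9091
  β = (-2 - (-1)·0.9091 - (-4)·1.0000) / (8) = 0.3636
  γ = (10 - (2)·0.9091 - (3)·0.3636) / (6) = 1.1818
Iteration 2:
  α = (11 - (-3)·0.3636 - (4)·1.1818) / (11) = 0.6694
  β = (-2 - (-1)·0.6694 - (-4)·1.1818) / (8) = 0.4246
  γ = (10 - (2)·0.6694 - (3)·0.4246) / (6) = 1.2312
Iteration 3:
  α = (11 - (-3)·0.4246 - (4)·1.2312) / (11) = 0.6681
  β = (-2 - (-1)·0.6681 - (-4)·1.2312) / (8) = 0.4491
  γ = (10 - (2)·0.6681 - (3)·0.4491) / (6) = 1.2194
Change: (-0.0013, 0.0245, -0.0118) → max |·| = 0.0245

0.0245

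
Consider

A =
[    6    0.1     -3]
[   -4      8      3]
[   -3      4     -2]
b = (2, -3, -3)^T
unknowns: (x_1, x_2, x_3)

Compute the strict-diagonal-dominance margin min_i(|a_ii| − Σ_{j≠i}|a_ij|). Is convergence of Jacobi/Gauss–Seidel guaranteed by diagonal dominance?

row 1: |6| − (0.1+3) = 2.9
row 2: |8| − (4+3) = 1
row 3: |-2| − (3+4) = -5
minimum over rows = -5 → not strictly diagonally dominant

-5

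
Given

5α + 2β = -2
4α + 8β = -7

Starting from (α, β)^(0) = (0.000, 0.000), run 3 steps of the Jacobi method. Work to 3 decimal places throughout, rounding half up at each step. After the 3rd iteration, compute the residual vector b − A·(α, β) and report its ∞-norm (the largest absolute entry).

0.350

Iteration 1:
  α = (-2 - (2)·0.000) / (5) = -0.400
  β = (-7 - (4)·0.000) / (8) = -0.875
Iteration 2:
  α = (-2 - (2)·-0.875) / (5) = -0.050
  β = (-7 - (4)·-0.400) / (8) = -0.675
Iteration 3:
  α = (-2 - (2)·-0.675) / (5) = -0.130
  β = (-7 - (4)·-0.050) / (8) = -0.850
Residual b − A·x = (0.350, 0.320); ∞-norm = 0.350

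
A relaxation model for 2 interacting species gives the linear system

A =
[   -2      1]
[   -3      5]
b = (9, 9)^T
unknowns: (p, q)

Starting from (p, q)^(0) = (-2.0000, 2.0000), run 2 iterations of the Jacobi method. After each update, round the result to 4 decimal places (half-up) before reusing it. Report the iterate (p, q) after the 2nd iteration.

Iteration 1:
  p = (9 - (1)·2.0000) / (-2) = -3.5000
  q = (9 - (-3)·-2.0000) / (5) = 0.6000
Iteration 2:
  p = (9 - (1)·0.6000) / (-2) = -4.2000
  q = (9 - (-3)·-3.5000) / (5) = -0.3000

(-4.2000, -0.3000)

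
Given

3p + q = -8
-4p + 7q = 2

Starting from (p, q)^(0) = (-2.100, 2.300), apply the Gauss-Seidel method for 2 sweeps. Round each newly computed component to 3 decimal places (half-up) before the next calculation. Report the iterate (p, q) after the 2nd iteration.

Iteration 1:
  p = (-8 - (1)·2.300) / (3) = -3.433
  q = (2 - (-4)·-3.433) / (7) = -1.676
Iteration 2:
  p = (-8 - (1)·-1.676) / (3) = -2.108
  q = (2 - (-4)·-2.108) / (7) = -0.919

(-2.108, -0.919)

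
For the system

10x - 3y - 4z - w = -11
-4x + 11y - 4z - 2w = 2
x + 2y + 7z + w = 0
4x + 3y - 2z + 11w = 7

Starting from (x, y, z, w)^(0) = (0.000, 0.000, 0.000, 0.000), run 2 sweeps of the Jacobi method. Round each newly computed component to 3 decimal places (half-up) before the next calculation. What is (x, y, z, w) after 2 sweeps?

(-0.982, -0.103, 0.014, 0.987)

Iteration 1:
  x = (-11 - (-3)·0.000 - (-4)·0.000 - (-1)·0.000) / (10) = -1.100
  y = (2 - (-4)·0.000 - (-4)·0.000 - (-2)·0.000) / (11) = 0.182
  z = (0 - (1)·0.000 - (2)·0.000 - (1)·0.000) / (7) = 0.000
  w = (7 - (4)·0.000 - (3)·0.000 - (-2)·0.000) / (11) = 0.636
Iteration 2:
  x = (-11 - (-3)·0.182 - (-4)·0.000 - (-1)·0.636) / (10) = -0.982
  y = (2 - (-4)·-1.100 - (-4)·0.000 - (-2)·0.636) / (11) = -0.103
  z = (0 - (1)·-1.100 - (2)·0.182 - (1)·0.636) / (7) = 0.014
  w = (7 - (4)·-1.100 - (3)·0.182 - (-2)·0.000) / (11) = 0.987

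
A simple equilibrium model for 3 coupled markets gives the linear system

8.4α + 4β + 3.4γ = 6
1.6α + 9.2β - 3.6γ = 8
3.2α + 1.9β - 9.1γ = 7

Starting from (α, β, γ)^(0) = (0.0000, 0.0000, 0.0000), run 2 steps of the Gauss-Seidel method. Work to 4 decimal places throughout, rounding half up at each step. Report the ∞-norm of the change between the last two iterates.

Iteration 1:
  α = (6 - (4)·0.0000 - (3.4)·0.0000) / (8.4) = 0.7143
  β = (8 - (1.6)·0.7143 - (-3.6)·0.0000) / (9.2) = 0.7453
  γ = (7 - (3.2)·0.7143 - (1.9)·0.7453) / (-9.1) = -0.3624
Iteration 2:
  α = (6 - (4)·0.7453 - (3.4)·-0.3624) / (8.4) = 0.5061
  β = (8 - (1.6)·0.5061 - (-3.6)·-0.3624) / (9.2) = 0.6397
  γ = (7 - (3.2)·0.5061 - (1.9)·0.6397) / (-9.1) = -0.4577
Change: (-0.2082, -0.1056, -0.0953) → max |·| = 0.2082

0.2082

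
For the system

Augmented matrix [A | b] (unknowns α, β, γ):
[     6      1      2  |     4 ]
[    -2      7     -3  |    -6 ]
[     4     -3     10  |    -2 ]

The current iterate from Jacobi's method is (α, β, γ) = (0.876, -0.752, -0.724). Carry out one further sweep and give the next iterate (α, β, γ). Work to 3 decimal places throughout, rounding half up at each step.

One sweep:
  α = (4 - (1)·-0.752 - (2)·-0.724) / (6) = 1.033
  β = (-6 - (-2)·0.876 - (-3)·-0.724) / (7) = -0.917
  γ = (-2 - (4)·0.876 - (-3)·-0.752) / (10) = -0.776

(1.033, -0.917, -0.776)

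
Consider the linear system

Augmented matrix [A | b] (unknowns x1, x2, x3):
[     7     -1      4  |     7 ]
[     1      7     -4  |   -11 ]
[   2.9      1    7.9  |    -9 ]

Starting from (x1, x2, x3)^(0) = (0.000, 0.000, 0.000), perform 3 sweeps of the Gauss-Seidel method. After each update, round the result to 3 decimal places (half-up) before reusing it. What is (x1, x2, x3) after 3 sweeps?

(1.422, -2.556, -1.338)

Iteration 1:
  x1 = (7 - (-1)·0.000 - (4)·0.000) / (7) = 1.000
  x2 = (-11 - (1)·1.000 - (-4)·0.000) / (7) = -1.714
  x3 = (-9 - (2.9)·1.000 - (1)·-1.714) / (7.9) = -1.289
Iteration 2:
  x1 = (7 - (-1)·-1.714 - (4)·-1.289) / (7) = 1.492
  x2 = (-11 - (1)·1.492 - (-4)·-1.289) / (7) = -2.521
  x3 = (-9 - (2.9)·1.492 - (1)·-2.521) / (7.9) = -1.368
Iteration 3:
  x1 = (7 - (-1)·-2.521 - (4)·-1.368) / (7) = 1.422
  x2 = (-11 - (1)·1.422 - (-4)·-1.368) / (7) = -2.556
  x3 = (-9 - (2.9)·1.422 - (1)·-2.556) / (7.9) = -1.338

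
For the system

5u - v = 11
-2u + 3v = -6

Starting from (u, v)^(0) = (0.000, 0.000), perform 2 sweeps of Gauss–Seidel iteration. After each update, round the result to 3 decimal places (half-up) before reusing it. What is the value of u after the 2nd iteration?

2.093

Iteration 1:
  u = (11 - (-1)·0.000) / (5) = 2.200
  v = (-6 - (-2)·2.200) / (3) = -0.533
Iteration 2:
  u = (11 - (-1)·-0.533) / (5) = 2.093
  v = (-6 - (-2)·2.093) / (3) = -0.605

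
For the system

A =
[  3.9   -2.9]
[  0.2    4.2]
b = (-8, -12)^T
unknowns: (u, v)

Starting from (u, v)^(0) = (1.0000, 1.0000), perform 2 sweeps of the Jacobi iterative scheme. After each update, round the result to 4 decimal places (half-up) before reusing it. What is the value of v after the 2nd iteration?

-2.7949

Iteration 1:
  u = (-8 - (-2.9)·1.0000) / (3.9) = -1.3077
  v = (-12 - (0.2)·1.0000) / (4.2) = -2.9048
Iteration 2:
  u = (-8 - (-2.9)·-2.9048) / (3.9) = -4.2113
  v = (-12 - (0.2)·-1.3077) / (4.2) = -2.7949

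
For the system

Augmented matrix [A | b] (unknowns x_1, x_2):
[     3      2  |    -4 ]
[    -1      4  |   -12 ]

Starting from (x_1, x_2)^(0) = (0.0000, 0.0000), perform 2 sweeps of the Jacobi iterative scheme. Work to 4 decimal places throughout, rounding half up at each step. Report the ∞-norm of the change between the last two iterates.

Iteration 1:
  x_1 = (-4 - (2)·0.0000) / (3) = -1.3333
  x_2 = (-12 - (-1)·0.0000) / (4) = -3.0000
Iteration 2:
  x_1 = (-4 - (2)·-3.0000) / (3) = 0.6667
  x_2 = (-12 - (-1)·-1.3333) / (4) = -3.3333
Change: (2.0000, -0.3333) → max |·| = 2.0000

2.0000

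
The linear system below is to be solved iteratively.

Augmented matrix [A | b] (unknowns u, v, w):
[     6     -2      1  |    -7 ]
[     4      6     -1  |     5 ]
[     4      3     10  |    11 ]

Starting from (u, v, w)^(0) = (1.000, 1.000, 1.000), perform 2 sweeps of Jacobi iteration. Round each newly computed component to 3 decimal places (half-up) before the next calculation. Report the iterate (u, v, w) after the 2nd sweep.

Iteration 1:
  u = (-7 - (-2)·1.000 - (1)·1.000) / (6) = -1.000
  v = (5 - (4)·1.000 - (-1)·1.000) / (6) = 0.333
  w = (11 - (4)·1.000 - (3)·1.000) / (10) = 0.400
Iteration 2:
  u = (-7 - (-2)·0.333 - (1)·0.400) / (6) = -1.122
  v = (5 - (4)·-1.000 - (-1)·0.400) / (6) = 1.567
  w = (11 - (4)·-1.000 - (3)·0.333) / (10) = 1.400

(-1.122, 1.567, 1.400)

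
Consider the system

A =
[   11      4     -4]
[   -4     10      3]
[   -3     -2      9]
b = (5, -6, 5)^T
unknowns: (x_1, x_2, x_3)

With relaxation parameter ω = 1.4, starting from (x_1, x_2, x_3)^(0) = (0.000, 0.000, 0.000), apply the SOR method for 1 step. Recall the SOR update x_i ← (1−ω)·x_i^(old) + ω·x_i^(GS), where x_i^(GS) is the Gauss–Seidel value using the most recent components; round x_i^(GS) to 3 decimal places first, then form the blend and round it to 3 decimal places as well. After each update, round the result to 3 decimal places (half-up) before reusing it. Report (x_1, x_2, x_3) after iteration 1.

(0.637, -0.483, 0.925)

Iteration 1:
  x_1: GS value = (5 - (4)·0.000 - (-4)·0.000) / (11) = 0.455;  x_1 ← (1−ω)·0.000 + ω·0.455 = 0.637
  x_2: GS value = (-6 - (-4)·0.637 - (3)·0.000) / (10) = -0.345;  x_2 ← (1−ω)·0.000 + ω·-0.345 = -0.483
  x_3: GS value = (5 - (-3)·0.637 - (-2)·-0.483) / (9) = 0.661;  x_3 ← (1−ω)·0.000 + ω·0.661 = 0.925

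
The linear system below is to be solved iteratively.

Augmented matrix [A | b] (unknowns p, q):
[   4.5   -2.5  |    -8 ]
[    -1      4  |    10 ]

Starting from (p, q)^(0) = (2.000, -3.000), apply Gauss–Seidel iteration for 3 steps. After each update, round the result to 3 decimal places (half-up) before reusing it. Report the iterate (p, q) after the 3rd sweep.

(-0.509, 2.373)

Iteration 1:
  p = (-8 - (-2.5)·-3.000) / (4.5) = -3.444
  q = (10 - (-1)·-3.444) / (4) = 1.639
Iteration 2:
  p = (-8 - (-2.5)·1.639) / (4.5) = -0.867
  q = (10 - (-1)·-0.867) / (4) = 2.283
Iteration 3:
  p = (-8 - (-2.5)·2.283) / (4.5) = -0.509
  q = (10 - (-1)·-0.509) / (4) = 2.373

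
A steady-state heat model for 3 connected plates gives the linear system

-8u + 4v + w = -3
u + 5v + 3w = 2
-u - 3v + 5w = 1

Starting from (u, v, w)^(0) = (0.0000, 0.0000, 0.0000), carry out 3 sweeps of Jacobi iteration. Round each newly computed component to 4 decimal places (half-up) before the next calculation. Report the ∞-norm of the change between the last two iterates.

0.2340

Iteration 1:
  u = (-3 - (4)·0.0000 - (1)·0.0000) / (-8) = 0.3750
  v = (2 - (1)·0.0000 - (3)·0.0000) / (5) = 0.4000
  w = (1 - (-1)·0.0000 - (-3)·0.0000) / (5) = 0.2000
Iteration 2:
  u = (-3 - (4)·0.4000 - (1)·0.2000) / (-8) = 0.6000
  v = (2 - (1)·0.3750 - (3)·0.2000) / (5) = 0.2050
  w = (1 - (-1)·0.3750 - (-3)·0.4000) / (5) = 0.5150
Iteration 3:
  u = (-3 - (4)·0.2050 - (1)·0.5150) / (-8) = 0.5419
  v = (2 - (1)·0.6000 - (3)·0.5150) / (5) = -0.0290
  w = (1 - (-1)·0.6000 - (-3)·0.2050) / (5) = 0.4430
Change: (-0.0581, -0.2340, -0.0720) → max |·| = 0.2340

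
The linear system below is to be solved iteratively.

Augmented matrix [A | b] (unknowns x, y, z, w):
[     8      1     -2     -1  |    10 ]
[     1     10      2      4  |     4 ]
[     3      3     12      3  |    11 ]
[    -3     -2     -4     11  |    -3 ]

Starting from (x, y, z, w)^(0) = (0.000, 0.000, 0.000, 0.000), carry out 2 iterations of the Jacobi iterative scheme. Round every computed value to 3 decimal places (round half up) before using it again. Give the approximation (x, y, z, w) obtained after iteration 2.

(1.395, 0.201, 0.572, 0.474)

Iteration 1:
  x = (10 - (1)·0.000 - (-2)·0.000 - (-1)·0.000) / (8) = 1.250
  y = (4 - (1)·0.000 - (2)·0.000 - (4)·0.000) / (10) = 0.400
  z = (11 - (3)·0.000 - (3)·0.000 - (3)·0.000) / (12) = 0.917
  w = (-3 - (-3)·0.000 - (-2)·0.000 - (-4)·0.000) / (11) = -0.273
Iteration 2:
  x = (10 - (1)·0.400 - (-2)·0.917 - (-1)·-0.273) / (8) = 1.395
  y = (4 - (1)·1.250 - (2)·0.917 - (4)·-0.273) / (10) = 0.201
  z = (11 - (3)·1.250 - (3)·0.400 - (3)·-0.273) / (12) = 0.572
  w = (-3 - (-3)·1.250 - (-2)·0.400 - (-4)·0.917) / (11) = 0.474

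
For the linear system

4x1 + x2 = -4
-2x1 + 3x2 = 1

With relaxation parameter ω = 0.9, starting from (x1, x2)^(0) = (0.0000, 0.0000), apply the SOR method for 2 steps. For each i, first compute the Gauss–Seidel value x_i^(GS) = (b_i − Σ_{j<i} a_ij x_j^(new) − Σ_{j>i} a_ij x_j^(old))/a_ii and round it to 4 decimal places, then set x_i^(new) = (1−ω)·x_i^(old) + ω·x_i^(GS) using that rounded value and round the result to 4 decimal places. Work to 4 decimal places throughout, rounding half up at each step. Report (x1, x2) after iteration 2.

Iteration 1:
  x1: GS value = (-4 - (1)·0.0000) / (4) = -1.0000;  x1 ← (1−ω)·0.0000 + ω·-1.0000 = -0.9000
  x2: GS value = (1 - (-2)·-0.9000) / (3) = -0.2667;  x2 ← (1−ω)·0.0000 + ω·-0.2667 = -0.2400
Iteration 2:
  x1: GS value = (-4 - (1)·-0.2400) / (4) = -0.9400;  x1 ← (1−ω)·-0.9000 + ω·-0.9400 = -0.9360
  x2: GS value = (1 - (-2)·-0.9360) / (3) = -0.2907;  x2 ← (1−ω)·-0.2400 + ω·-0.2907 = -0.2856

(-0.9360, -0.2856)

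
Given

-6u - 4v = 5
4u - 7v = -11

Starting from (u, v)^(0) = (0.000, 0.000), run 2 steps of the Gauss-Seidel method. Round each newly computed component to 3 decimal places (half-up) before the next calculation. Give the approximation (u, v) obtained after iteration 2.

(-1.563, 0.678)

Iteration 1:
  u = (5 - (-4)·0.000) / (-6) = -0.833
  v = (-11 - (4)·-0.833) / (-7) = 1.095
Iteration 2:
  u = (5 - (-4)·1.095) / (-6) = -1.563
  v = (-11 - (4)·-1.563) / (-7) = 0.678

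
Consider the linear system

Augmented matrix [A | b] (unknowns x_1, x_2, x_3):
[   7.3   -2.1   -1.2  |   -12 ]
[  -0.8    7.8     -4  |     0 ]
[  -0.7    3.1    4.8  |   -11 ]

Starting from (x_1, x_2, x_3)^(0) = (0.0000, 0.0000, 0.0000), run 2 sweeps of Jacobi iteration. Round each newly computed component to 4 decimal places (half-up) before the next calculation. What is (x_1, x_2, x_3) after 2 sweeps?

(-2.0206, -1.3438, -2.5314)

Iteration 1:
  x_1 = (-12 - (-2.1)·0.0000 - (-1.2)·0.0000) / (7.3) = -1.6438
  x_2 = (0 - (-0.8)·0.0000 - (-4)·0.0000) / (7.8) = 0.0000
  x_3 = (-11 - (-0.7)·0.0000 - (3.1)·0.0000) / (4.8) = -2.2917
Iteration 2:
  x_1 = (-12 - (-2.1)·0.0000 - (-1.2)·-2.2917) / (7.3) = -2.0206
  x_2 = (0 - (-0.8)·-1.6438 - (-4)·-2.2917) / (7.8) = -1.3438
  x_3 = (-11 - (-0.7)·-1.6438 - (3.1)·0.0000) / (4.8) = -2.5314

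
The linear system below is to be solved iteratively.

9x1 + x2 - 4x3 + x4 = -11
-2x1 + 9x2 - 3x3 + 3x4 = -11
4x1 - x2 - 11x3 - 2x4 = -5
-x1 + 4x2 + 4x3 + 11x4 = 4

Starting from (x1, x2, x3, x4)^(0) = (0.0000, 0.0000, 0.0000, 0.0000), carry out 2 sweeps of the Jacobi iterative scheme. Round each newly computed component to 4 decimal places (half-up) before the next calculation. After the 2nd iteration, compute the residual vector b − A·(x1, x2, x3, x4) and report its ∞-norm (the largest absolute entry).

Iteration 1:
  x1 = (-11 - (1)·0.0000 - (-4)·0.0000 - (1)·0.0000) / (9) = -1.2222
  x2 = (-11 - (-2)·0.0000 - (-3)·0.0000 - (3)·0.0000) / (9) = -1.2222
  x3 = (-5 - (4)·0.0000 - (-1)·0.0000 - (-2)·0.0000) / (-11) = 0.4545
  x4 = (4 - (-1)·0.0000 - (4)·0.0000 - (4)·0.0000) / (11) = 0.3636
Iteration 2:
  x1 = (-11 - (1)·-1.2222 - (-4)·0.4545 - (1)·0.3636) / (9) = -0.9248
  x2 = (-11 - (-2)·-1.2222 - (-3)·0.4545 - (3)·0.3636) / (9) = -1.4635
  x3 = (-5 - (4)·-1.2222 - (-1)·-1.2222 - (-2)·0.3636) / (-11) = 0.0551
  x4 = (4 - (-1)·-1.2222 - (4)·-1.2222 - (4)·0.4545) / (11) = 0.5317
Residual b − A·x = (-1.5246, -1.1079, -1.0948, 2.8601); ∞-norm = 2.8601

2.8601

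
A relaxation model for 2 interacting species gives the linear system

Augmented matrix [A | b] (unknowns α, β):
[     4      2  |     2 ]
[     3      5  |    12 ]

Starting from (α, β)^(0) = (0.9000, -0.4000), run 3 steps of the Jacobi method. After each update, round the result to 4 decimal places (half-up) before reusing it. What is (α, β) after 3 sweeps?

Iteration 1:
  α = (2 - (2)·-0.4000) / (4) = 0.7000
  β = (12 - (3)·0.9000) / (5) = 1.8600
Iteration 2:
  α = (2 - (2)·1.8600) / (4) = -0.4300
  β = (12 - (3)·0.7000) / (5) = 1.9800
Iteration 3:
  α = (2 - (2)·1.9800) / (4) = -0.4900
  β = (12 - (3)·-0.4300) / (5) = 2.6580

(-0.4900, 2.6580)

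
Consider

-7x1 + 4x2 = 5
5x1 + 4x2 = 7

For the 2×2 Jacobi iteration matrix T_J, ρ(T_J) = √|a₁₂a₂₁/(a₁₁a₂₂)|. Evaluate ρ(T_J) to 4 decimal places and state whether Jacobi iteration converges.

0.8452

a₁₂a₂₁/(a₁₁a₂₂) = (4)·(5) / ((-7)·(4)) = -0.714286
ρ = √|-0.714286| = √0.714286 = 0.8452
ρ < 1, so Jacobi converges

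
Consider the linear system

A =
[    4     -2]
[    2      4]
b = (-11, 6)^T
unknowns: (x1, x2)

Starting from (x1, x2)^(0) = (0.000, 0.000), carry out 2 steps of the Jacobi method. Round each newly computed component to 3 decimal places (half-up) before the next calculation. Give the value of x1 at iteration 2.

-2.000

Iteration 1:
  x1 = (-11 - (-2)·0.000) / (4) = -2.750
  x2 = (6 - (2)·0.000) / (4) = 1.500
Iteration 2:
  x1 = (-11 - (-2)·1.500) / (4) = -2.000
  x2 = (6 - (2)·-2.750) / (4) = 2.875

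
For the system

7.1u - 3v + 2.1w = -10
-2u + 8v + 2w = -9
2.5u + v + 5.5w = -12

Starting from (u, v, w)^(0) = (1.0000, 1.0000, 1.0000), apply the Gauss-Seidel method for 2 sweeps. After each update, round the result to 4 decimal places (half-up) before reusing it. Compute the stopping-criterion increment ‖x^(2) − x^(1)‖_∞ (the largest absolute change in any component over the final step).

0.4613

Iteration 1:
  u = (-10 - (-3)·1.0000 - (2.1)·1.0000) / (7.1) = -1.2817
  v = (-9 - (-2)·-1.2817 - (2)·1.0000) / (8) = -1.6954
  w = (-12 - (2.5)·-1.2817 - (1)·-1.6954) / (5.5) = -1.2910
Iteration 2:
  u = (-10 - (-3)·-1.6954 - (2.1)·-1.2910) / (7.1) = -1.7430
  v = (-9 - (-2)·-1.7430 - (2)·-1.2910) / (8) = -1.2380
  w = (-12 - (2.5)·-1.7430 - (1)·-1.2380) / (5.5) = -1.1645
Change: (-0.4613, 0.4574, 0.1265) → max |·| = 0.4613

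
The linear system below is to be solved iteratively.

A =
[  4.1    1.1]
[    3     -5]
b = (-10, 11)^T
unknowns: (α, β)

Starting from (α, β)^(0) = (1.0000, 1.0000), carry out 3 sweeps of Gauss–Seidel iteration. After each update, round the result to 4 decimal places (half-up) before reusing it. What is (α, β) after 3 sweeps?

(-1.6213, -3.1728)

Iteration 1:
  α = (-10 - (1.1)·1.0000) / (4.1) = -2.7073
  β = (11 - (3)·-2.7073) / (-5) = -3.8244
Iteration 2:
  α = (-10 - (1.1)·-3.8244) / (4.1) = -1.4130
  β = (11 - (3)·-1.4130) / (-5) = -3.0478
Iteration 3:
  α = (-10 - (1.1)·-3.0478) / (4.1) = -1.6213
  β = (11 - (3)·-1.6213) / (-5) = -3.1728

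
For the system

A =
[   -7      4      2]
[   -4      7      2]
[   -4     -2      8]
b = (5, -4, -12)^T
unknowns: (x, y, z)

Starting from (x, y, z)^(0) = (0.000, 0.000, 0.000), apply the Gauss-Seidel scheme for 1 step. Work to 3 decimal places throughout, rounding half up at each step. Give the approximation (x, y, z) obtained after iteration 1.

Iteration 1:
  x = (5 - (4)·0.000 - (2)·0.000) / (-7) = -0.714
  y = (-4 - (-4)·-0.714 - (2)·0.000) / (7) = -0.979
  z = (-12 - (-4)·-0.714 - (-2)·-0.979) / (8) = -2.102

(-0.714, -0.979, -2.102)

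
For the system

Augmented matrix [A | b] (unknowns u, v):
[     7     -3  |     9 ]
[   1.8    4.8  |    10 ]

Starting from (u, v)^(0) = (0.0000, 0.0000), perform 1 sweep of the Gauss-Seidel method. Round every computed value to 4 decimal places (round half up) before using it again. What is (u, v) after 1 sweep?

(1.2857, 1.6012)

Iteration 1:
  u = (9 - (-3)·0.0000) / (7) = 1.2857
  v = (10 - (1.8)·1.2857) / (4.8) = 1.6012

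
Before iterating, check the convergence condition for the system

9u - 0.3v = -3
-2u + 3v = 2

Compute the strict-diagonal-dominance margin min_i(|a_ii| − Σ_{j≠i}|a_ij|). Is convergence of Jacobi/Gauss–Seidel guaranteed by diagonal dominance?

row 1: |9| − (0.3) = 8.7
row 2: |3| − (2) = 1
minimum over rows = 1 → strictly diagonally dominant (convergence guaranteed)

1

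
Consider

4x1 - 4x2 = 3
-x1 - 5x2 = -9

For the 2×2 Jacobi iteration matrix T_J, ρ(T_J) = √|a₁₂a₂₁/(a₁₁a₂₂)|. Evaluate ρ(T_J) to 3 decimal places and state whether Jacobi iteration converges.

0.447

a₁₂a₂₁/(a₁₁a₂₂) = (-4)·(-1) / ((4)·(-5)) = -0.200000
ρ = √|-0.200000| = √0.200000 = 0.447
ρ < 1, so Jacobi converges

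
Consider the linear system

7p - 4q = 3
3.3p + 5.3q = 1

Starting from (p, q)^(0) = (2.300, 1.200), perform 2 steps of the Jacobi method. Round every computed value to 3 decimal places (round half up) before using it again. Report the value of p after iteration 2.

-0.282

Iteration 1:
  p = (3 - (-4)·1.200) / (7) = 1.114
  q = (1 - (3.3)·2.300) / (5.3) = -1.243
Iteration 2:
  p = (3 - (-4)·-1.243) / (7) = -0.282
  q = (1 - (3.3)·1.114) / (5.3) = -0.505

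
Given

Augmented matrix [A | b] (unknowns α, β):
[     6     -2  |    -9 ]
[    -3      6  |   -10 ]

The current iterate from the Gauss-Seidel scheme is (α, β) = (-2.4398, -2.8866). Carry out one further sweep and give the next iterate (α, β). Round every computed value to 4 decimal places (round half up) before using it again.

One sweep:
  α = (-9 - (-2)·-2.8866) / (6) = -2.4622
  β = (-10 - (-3)·-2.4622) / (6) = -2.8978

(-2.4622, -2.8978)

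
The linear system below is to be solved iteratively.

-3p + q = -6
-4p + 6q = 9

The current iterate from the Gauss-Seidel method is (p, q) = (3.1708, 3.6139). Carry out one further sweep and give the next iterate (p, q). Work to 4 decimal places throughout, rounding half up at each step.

(3.2046, 3.6364)

One sweep:
  p = (-6 - (1)·3.6139) / (-3) = 3.2046
  q = (9 - (-4)·3.2046) / (6) = 3.6364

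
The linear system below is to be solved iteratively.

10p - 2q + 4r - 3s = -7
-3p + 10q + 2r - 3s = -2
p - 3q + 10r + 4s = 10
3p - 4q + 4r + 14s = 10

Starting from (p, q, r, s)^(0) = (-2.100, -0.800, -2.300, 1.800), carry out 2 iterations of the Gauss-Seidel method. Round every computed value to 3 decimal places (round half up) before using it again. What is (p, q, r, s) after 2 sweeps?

(-0.494, -0.235, 0.691, 0.556)

Iteration 1:
  p = (-7 - (-2)·-0.800 - (4)·-2.300 - (-3)·1.800) / (10) = 0.600
  q = (-2 - (-3)·0.600 - (2)·-2.300 - (-3)·1.800) / (10) = 0.980
  r = (10 - (1)·0.600 - (-3)·0.980 - (4)·1.800) / (10) = 0.514
  s = (10 - (3)·0.600 - (-4)·0.980 - (4)·0.514) / (14) = 0.719
Iteration 2:
  p = (-7 - (-2)·0.980 - (4)·0.514 - (-3)·0.719) / (10) = -0.494
  q = (-2 - (-3)·-0.494 - (2)·0.514 - (-3)·0.719) / (10) = -0.235
  r = (10 - (1)·-0.494 - (-3)·-0.235 - (4)·0.719) / (10) = 0.691
  s = (10 - (3)·-0.494 - (-4)·-0.235 - (4)·0.691) / (14) = 0.556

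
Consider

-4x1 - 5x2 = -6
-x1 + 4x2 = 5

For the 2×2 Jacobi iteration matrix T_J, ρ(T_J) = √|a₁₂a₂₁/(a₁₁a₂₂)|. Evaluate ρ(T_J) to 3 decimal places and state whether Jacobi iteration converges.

0.559

a₁₂a₂₁/(a₁₁a₂₂) = (-5)·(-1) / ((-4)·(4)) = -0.312500
ρ = √|-0.312500| = √0.312500 = 0.559
ρ < 1, so Jacobi converges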